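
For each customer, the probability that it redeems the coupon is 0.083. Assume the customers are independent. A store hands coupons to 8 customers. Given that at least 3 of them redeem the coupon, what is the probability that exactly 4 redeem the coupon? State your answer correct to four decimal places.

0.1009

X ~ Binomial(8, 0.083). Want P(X=4 | X≥3) = P(X=4) / P(X≥3).
P(X=4) = C(8,4)·0.083^4·0.917^4 = 0.002349
P(X≥3) = 1 − 0.499982 − 0.362037 − 0.114691 = 0.023289
Ratio = 0.002349 / 0.023289 = 0.100864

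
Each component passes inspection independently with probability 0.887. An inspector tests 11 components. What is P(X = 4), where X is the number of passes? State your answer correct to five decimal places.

X ~ Binomial(n=11, p=0.887).
P(X=4) = C(11,4) · p^4 · (1−p)^7
= 330 · 0.61901 · 2.3526e-07 = 0.0000481

0.00005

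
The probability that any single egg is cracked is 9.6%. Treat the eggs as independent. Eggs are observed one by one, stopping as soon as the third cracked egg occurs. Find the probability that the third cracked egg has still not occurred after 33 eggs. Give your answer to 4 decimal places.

Needing more than 33 eggs ⇔ fewer than 3 successes in the first 33. With X ~ Binomial(33, 0.096), P(Y > 33) = P(X ≤ 2).
  k=0: C(33,0)·0.096^0·0.904^33 = 0.035773
  k=1: C(33,1)·0.096^1·0.904^32 = 0.125365
  k=2: C(33,2)·0.096^2·0.904^31 = 0.213009
P(X ≤ 2) = 0.374147

0.3741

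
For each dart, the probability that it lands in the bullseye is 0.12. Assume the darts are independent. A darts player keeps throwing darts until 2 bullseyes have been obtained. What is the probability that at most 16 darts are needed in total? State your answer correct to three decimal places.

0.588

Finishing within 16 darts ⇔ at least 2 successes in the first 16. With X ~ Binomial(16, 0.12), P(Y ≤ 16) = 1 − P(X ≤ 1).
  k=0: C(16,0)·0.12^0·0.88^16 = 0.12934
  k=1: C(16,1)·0.12^1·0.88^15 = 0.28219
1 − 0.41153 = 0.58847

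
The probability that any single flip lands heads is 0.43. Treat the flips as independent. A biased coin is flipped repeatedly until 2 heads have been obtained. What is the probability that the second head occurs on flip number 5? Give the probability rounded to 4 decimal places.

0.1370

Y = trial on which the second success occurs; negative binomial, r=2, p=0.43.
P(Y=5) = C(4,1) · p^2 · (1−p)^3
= 4 · 0.1849 · 0.18519 = 0.136969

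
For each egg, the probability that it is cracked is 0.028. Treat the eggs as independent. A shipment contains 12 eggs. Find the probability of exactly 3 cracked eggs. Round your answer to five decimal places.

X ~ Binomial(n=12, p=0.028).
P(X=3) = C(12,3) · p^3 · (1−p)^9
= 220 · 2.1952e-05 · 0.77446 = 0.0037402

0.00374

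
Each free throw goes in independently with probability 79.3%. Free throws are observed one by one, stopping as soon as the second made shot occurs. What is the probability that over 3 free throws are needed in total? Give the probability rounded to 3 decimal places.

0.111

Needing more than 3 free throws ⇔ fewer than 2 successes in the first 3. With X ~ Binomial(3, 0.793), P(Y > 3) = P(X ≤ 1).
  k=0: C(3,0)·0.793^0·0.207^3 = 0.00887
  k=1: C(3,1)·0.793^1·0.207^2 = 0.10194
P(X ≤ 1) = 0.11081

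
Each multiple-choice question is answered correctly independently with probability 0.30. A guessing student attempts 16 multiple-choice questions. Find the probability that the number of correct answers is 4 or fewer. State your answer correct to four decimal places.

X ~ Binomial(16, 0.30); P(X ≤ 4) = Σ C(16,k) p^k (1−p)^(16−k) over k:
  k=0: C(16,0)·0.30^0·0.70^16 = 0.003323
  k=1: C(16,1)·0.30^1·0.70^15 = 0.022788
  k=2: C(16,2)·0.30^2·0.70^14 = 0.073248
  k=3: C(16,3)·0.30^3·0.70^13 = 0.146496
  k=4: C(16,4)·0.30^4·0.70^12 = 0.204048
Total = 0.449904

0.4499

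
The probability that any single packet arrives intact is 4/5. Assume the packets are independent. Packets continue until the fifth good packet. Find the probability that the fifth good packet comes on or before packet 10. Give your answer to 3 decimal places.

0.994

Finishing within 10 packets ⇔ at least 5 successes in the first 10. With X ~ Binomial(10, 0.80), P(Y ≤ 10) = 1 − P(X ≤ 4).
  k=0: C(10,0)·0.80^0·0.20^10 = 0.00000
  k=1: C(10,1)·0.80^1·0.20^9 = 0.00000
  k=2: C(10,2)·0.80^2·0.20^8 = 0.00007
  k=3: C(10,3)·0.80^3·0.20^7 = 0.00079
  k=4: C(10,4)·0.80^4·0.20^6 = 0.00551
1 − 0.00637 = 0.99363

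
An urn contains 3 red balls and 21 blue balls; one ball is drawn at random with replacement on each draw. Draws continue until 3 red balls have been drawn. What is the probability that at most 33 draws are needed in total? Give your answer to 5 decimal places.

0.79887

Finishing within 33 draws ⇔ at least 3 successes in the first 33. With X ~ Binomial(33, 0.125), P(Y ≤ 33) = 1 − P(X ≤ 2).
  k=0: C(33,0)·0.125^0·0.875^33 = 0.0121974
  k=1: C(33,1)·0.125^1·0.875^32 = 0.0575018
  k=2: C(33,2)·0.125^2·0.875^31 = 0.1314327
1 − 0.2011319 = 0.7988681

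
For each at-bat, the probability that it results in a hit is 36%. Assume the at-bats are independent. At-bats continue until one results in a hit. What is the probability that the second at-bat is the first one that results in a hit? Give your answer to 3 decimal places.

0.230

Geometric (trials to first success), p = 0.36.
P(Y = 2) = (1−p)^1 · p = 0.64 · 0.36 = 0.23040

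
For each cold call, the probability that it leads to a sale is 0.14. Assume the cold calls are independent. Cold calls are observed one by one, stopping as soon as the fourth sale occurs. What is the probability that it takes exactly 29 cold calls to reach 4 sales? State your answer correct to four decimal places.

0.0290

Y = trial on which the fourth success occurs; negative binomial, r=4, p=0.14.
P(Y=29) = C(28,3) · p^4 · (1−p)^25
= 3276 · 0.00038416 · 0.023039 = 0.028995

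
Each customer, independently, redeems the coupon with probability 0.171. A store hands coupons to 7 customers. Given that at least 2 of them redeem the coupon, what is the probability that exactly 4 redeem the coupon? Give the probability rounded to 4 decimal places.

X ~ Binomial(7, 0.171). Want P(X=4 | X≥2) = P(X=4) / P(X≥2).
P(X=4) = C(7,4)·0.171^4·0.829^3 = 0.017050
P(X≥2) = 1 − 0.269080 − 0.388527 = 0.342393
Ratio = 0.017050 / 0.342393 = 0.049796

0.0498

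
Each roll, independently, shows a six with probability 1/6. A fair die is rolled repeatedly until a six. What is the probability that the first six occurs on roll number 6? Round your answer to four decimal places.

0.0670

Geometric (trials to first success), p = 0.166667.
P(Y = 6) = (1−p)^5 · p = 0.40188 · 0.166667 = 0.066980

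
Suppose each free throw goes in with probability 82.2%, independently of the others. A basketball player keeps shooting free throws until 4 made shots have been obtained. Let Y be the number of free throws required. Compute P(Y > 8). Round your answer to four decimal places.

0.0062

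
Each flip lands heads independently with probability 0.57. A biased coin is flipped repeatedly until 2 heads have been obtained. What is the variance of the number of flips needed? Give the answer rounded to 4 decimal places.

Y = total flips until the second success; negative binomial with r=2, p=0.57.
Var(Y) = r(1−p)/p² = 2·0.43 / 0.57² = 2.646968

2.6470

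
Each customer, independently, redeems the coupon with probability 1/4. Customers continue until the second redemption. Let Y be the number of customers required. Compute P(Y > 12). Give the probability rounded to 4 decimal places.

0.1584

Needing more than 12 customers ⇔ fewer than 2 successes in the first 12. With X ~ Binomial(12, 0.25), P(Y > 12) = P(X ≤ 1).
  k=0: C(12,0)·0.25^0·0.75^12 = 0.031676
  k=1: C(12,1)·0.25^1·0.75^11 = 0.126705
P(X ≤ 1) = 0.158382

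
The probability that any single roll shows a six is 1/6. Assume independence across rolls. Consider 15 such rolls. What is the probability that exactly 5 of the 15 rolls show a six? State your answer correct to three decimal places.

X ~ Binomial(n=15, p=0.166667).
P(X=5) = C(15,5) · p^5 · (1−p)^10
= 3003 · 0.0001286 · 0.16151 = 0.06237

0.062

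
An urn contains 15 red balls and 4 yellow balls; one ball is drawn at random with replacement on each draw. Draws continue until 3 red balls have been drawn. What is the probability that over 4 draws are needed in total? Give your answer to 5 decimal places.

0.19717

Needing more than 4 draws ⇔ fewer than 3 successes in the first 4. With X ~ Binomial(4, 0.789474), P(Y > 4) = P(X ≤ 2).
  k=0: C(4,0)·0.789474^0·0.210526^4 = 0.0019644
  k=1: C(4,1)·0.789474^1·0.210526^3 = 0.0294657
  k=2: C(4,2)·0.789474^2·0.210526^2 = 0.1657446
P(X ≤ 2) = 0.1971747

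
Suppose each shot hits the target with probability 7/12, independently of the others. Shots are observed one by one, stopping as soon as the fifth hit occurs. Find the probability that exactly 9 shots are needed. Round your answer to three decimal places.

Y = trial on which the fifth success occurs; negative binomial, r=5, p=0.583333.
P(Y=9) = C(8,4) · p^5 · (1−p)^4
= 70 · 0.067544 · 0.030141 = 0.14251

0.143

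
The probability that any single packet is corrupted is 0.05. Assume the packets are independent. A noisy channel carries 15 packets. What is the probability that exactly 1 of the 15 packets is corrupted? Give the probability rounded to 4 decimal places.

X ~ Binomial(n=15, p=0.05).
P(X=1) = C(15,1) · p^1 · (1−p)^14
= 15 · 0.05 · 0.48767 = 0.365756

0.3658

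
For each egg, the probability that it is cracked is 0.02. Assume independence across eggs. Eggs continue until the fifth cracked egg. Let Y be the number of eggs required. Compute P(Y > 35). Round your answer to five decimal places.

Needing more than 35 eggs ⇔ fewer than 5 successes in the first 35. With X ~ Binomial(35, 0.02), P(Y > 35) = P(X ≤ 4).
  k=0: C(35,0)·0.02^0·0.98^35 = 0.4930746
  k=1: C(35,1)·0.02^1·0.98^34 = 0.3521962
  k=2: C(35,2)·0.02^2·0.98^33 = 0.1221905
  k=3: C(35,3)·0.02^3·0.98^32 = 0.0274305
  k=4: C(35,4)·0.02^4·0.98^31 = 0.0044785
P(X ≤ 4) = 0.9993703

0.99937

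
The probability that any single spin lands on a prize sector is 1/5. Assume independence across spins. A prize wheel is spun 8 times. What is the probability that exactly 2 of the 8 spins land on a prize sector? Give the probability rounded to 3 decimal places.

X ~ Binomial(n=8, p=0.20).
P(X=2) = C(8,2) · p^2 · (1−p)^6
= 28 · 0.04 · 0.26214 = 0.29360

0.294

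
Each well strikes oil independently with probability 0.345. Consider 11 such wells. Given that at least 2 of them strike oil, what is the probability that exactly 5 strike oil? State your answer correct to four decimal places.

0.1906

X ~ Binomial(11, 0.345). Want P(X=5 | X≥2) = P(X=5) / P(X≥2).
P(X=5) = C(11,5)·0.345^5·0.655^6 = 0.178314
P(X≥2) = 1 − 0.009520 − 0.055160 = 0.935320
Ratio = 0.178314 / 0.935320 = 0.190645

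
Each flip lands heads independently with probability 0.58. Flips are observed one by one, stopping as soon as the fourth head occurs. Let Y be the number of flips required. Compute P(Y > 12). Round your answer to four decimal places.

Needing more than 12 flips ⇔ fewer than 4 successes in the first 12. With X ~ Binomial(12, 0.58), P(Y > 12) = P(X ≤ 3).
  k=0: C(12,0)·0.58^0·0.42^12 = 0.000030
  k=1: C(12,1)·0.58^1·0.42^11 = 0.000499
  k=2: C(12,2)·0.58^2·0.42^10 = 0.003792
  k=3: C(12,3)·0.58^3·0.42^9 = 0.017456
P(X ≤ 3) = 0.021778

0.0218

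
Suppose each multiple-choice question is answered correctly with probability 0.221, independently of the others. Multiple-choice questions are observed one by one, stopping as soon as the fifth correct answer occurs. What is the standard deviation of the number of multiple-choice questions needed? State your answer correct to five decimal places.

Y = total multiple-choice questions until the fifth success; negative binomial with r=5, p=0.221.
SD(Y) = √[r(1−p)/p²] = √(79.7485719) = 8.9302056

8.93021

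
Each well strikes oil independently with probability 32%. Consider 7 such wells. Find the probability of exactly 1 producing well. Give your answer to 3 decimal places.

0.221

X ~ Binomial(n=7, p=0.32).
P(X=1) = C(7,1) · p^1 · (1−p)^6
= 7 · 0.32 · 0.098867 = 0.22146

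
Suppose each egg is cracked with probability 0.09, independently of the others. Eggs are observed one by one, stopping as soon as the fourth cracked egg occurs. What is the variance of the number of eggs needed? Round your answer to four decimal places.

449.3827

Y = total eggs until the fourth success; negative binomial with r=4, p=0.09.
Var(Y) = r(1−p)/p² = 4·0.91 / 0.09² = 449.382716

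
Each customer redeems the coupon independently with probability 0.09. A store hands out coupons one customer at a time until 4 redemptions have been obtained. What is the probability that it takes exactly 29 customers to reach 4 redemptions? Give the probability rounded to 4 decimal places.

0.0203

Y = trial on which the fourth success occurs; negative binomial, r=4, p=0.09.
P(Y=29) = C(28,3) · p^4 · (1−p)^25
= 3276 · 6.561e-05 · 0.094631 = 0.020340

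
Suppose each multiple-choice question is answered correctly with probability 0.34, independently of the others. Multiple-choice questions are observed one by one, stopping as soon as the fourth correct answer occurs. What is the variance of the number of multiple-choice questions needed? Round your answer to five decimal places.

22.83737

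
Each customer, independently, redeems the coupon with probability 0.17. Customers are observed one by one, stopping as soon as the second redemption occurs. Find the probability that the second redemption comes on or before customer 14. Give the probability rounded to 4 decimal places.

Finishing within 14 customers ⇔ at least 2 successes in the first 14. With X ~ Binomial(14, 0.17), P(Y ≤ 14) = 1 − P(X ≤ 1).
  k=0: C(14,0)·0.17^0·0.83^14 = 0.073637
  k=1: C(14,1)·0.17^1·0.83^13 = 0.211151
1 − 0.284787 = 0.715213

0.7152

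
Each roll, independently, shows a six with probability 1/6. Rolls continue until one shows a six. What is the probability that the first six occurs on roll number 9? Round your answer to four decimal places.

Geometric (trials to first success), p = 0.166667.
P(Y = 9) = (1−p)^8 · p = 0.23257 · 0.166667 = 0.038761

0.0388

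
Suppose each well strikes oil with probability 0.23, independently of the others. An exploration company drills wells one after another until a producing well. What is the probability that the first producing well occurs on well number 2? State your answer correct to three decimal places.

Geometric (trials to first success), p = 0.23.
P(Y = 2) = (1−p)^1 · p = 0.77 · 0.23 = 0.17710

0.177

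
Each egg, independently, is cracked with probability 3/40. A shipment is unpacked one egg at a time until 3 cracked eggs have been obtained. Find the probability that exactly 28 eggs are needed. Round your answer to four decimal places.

Y = trial on which the third success occurs; negative binomial, r=3, p=0.075.
P(Y=28) = C(27,2) · p^3 · (1−p)^25
= 351 · 0.00042187 · 0.14241 = 0.021088

0.0211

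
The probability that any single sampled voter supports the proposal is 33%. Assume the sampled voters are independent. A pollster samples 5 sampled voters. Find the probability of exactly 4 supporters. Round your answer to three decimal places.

X ~ Binomial(n=5, p=0.33).
P(X=4) = C(5,4) · p^4 · (1−p)^1
= 5 · 0.011859 · 0.67 = 0.03973

0.040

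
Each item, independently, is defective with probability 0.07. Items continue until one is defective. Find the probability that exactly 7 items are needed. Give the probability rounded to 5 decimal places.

Geometric (trials to first success), p = 0.07.
P(Y = 7) = (1−p)^6 · p = 0.64699 · 0.07 = 0.0452893

0.04529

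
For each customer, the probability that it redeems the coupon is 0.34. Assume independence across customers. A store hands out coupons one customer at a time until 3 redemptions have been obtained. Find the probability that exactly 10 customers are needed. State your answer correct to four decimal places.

0.0772

Y = trial on which the third success occurs; negative binomial, r=3, p=0.34.
P(Y=10) = C(9,2) · p^3 · (1−p)^7
= 36 · 0.039304 · 0.054552 = 0.077187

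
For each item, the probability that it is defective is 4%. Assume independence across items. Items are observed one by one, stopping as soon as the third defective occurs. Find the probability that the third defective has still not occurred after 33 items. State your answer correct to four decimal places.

0.8558

Needing more than 33 items ⇔ fewer than 3 successes in the first 33. With X ~ Binomial(33, 0.04), P(Y > 33) = P(X ≤ 2).
  k=0: C(33,0)·0.04^0·0.96^33 = 0.259986
  k=1: C(33,1)·0.04^1·0.96^32 = 0.357481
  k=2: C(33,2)·0.04^2·0.96^31 = 0.238321
P(X ≤ 2) = 0.855789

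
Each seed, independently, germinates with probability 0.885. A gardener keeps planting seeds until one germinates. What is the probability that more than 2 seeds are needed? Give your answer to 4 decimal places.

0.0132

Y = number of seeds to the first success; geometric, p = 0.885.
P(Y > 2) = P(first 2 all fail) = (1−p)^2 = 0.013225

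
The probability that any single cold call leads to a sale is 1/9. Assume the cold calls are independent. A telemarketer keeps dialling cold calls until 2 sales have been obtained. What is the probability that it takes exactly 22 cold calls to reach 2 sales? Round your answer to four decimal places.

Y = trial on which the second success occurs; negative binomial, r=2, p=0.111111.
P(Y=22) = C(21,1) · p^2 · (1−p)^20
= 21 · 0.012346 · 0.094831 = 0.024586

0.0246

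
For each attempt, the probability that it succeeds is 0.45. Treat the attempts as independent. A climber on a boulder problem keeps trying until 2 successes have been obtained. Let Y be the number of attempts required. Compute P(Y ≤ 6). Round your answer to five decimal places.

Finishing within 6 attempts ⇔ at least 2 successes in the first 6. With X ~ Binomial(6, 0.45), P(Y ≤ 6) = 1 − P(X ≤ 1).
  k=0: C(6,0)·0.45^0·0.55^6 = 0.0276806
  k=1: C(6,1)·0.45^1·0.55^5 = 0.1358868
1 − 0.1635674 = 0.8364326

0.83643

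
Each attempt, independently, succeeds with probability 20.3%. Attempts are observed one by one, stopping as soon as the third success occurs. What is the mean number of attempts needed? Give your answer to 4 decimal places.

14.7783

Y = total attempts until the third success; negative binomial with r=3, p=0.203.
E[Y] = r / p = 3 / 0.203 = 14.778325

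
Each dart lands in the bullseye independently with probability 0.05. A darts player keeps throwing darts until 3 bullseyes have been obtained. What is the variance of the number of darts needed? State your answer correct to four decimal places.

1140.0000

Y = total darts until the third success; negative binomial with r=3, p=0.05.
Var(Y) = r(1−p)/p² = 3·0.95 / 0.05² = 1140.000000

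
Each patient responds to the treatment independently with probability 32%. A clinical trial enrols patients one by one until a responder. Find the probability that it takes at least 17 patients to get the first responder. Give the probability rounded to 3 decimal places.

Y = number of patients to the first success; geometric, p = 0.32.
P(Y > 16) = P(first 16 all fail) = (1−p)^16 = 0.00209

0.002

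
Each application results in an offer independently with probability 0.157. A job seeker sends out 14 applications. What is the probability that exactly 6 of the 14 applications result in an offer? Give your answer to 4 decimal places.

0.0115

X ~ Binomial(n=14, p=0.157).
P(X=6) = C(14,6) · p^6 · (1−p)^8
= 3003 · 1.4976e-05 · 0.25505 = 0.011470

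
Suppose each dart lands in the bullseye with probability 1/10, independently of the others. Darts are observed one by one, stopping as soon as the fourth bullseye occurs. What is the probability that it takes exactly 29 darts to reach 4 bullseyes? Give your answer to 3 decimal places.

0.024

Y = trial on which the fourth success occurs; negative binomial, r=4, p=0.10.
P(Y=29) = C(28,3) · p^4 · (1−p)^25
= 3276 · 0.0001 · 0.07179 = 0.02352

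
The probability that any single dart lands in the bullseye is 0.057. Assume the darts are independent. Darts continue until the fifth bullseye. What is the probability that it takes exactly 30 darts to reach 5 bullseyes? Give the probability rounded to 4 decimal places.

0.0033

Y = trial on which the fifth success occurs; negative binomial, r=5, p=0.057.
P(Y=30) = C(29,4) · p^5 · (1−p)^25
= 23751 · 6.0169e-07 · 0.23056 = 0.003295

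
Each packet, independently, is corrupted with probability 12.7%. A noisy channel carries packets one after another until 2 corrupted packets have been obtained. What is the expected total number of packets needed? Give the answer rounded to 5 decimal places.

15.74803

Y = total packets until the second success; negative binomial with r=2, p=0.127.
E[Y] = r / p = 2 / 0.127 = 15.7480315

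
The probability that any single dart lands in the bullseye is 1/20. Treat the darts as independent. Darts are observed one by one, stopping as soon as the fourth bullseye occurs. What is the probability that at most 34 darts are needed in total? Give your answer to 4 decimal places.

0.0881

Finishing within 34 darts ⇔ at least 4 successes in the first 34. With X ~ Binomial(34, 0.05), P(Y ≤ 34) = 1 − P(X ≤ 3).
  k=0: C(34,0)·0.05^0·0.95^34 = 0.174825
  k=1: C(34,1)·0.05^1·0.95^33 = 0.312844
  k=2: C(34,2)·0.05^2·0.95^32 = 0.271680
  k=3: C(34,3)·0.05^3·0.95^31 = 0.152522
1 − 0.911871 = 0.088129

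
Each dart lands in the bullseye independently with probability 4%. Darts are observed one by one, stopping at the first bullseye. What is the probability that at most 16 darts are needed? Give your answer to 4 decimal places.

0.4796

Y = number of darts to the first success; geometric, p = 0.04.
P(Y ≤ 16) = 1 − (1−p)^16 = 1 − 0.520403 = 0.479597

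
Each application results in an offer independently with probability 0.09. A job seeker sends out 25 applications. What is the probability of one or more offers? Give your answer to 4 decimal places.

P(at least one) = 1 − P(none) = 1 − (1 − 0.09)^25
= 1 − 0.094631 = 0.905369

0.9054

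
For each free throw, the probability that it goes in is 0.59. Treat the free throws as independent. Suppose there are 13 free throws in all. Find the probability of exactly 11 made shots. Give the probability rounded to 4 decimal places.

0.0395

X ~ Binomial(n=13, p=0.59).
P(X=11) = C(13,11) · p^11 · (1−p)^2
= 78 · 0.0030156 · 0.1681 = 0.039540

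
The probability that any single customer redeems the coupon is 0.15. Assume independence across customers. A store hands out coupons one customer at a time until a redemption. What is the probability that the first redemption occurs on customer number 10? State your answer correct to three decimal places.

0.035

Geometric (trials to first success), p = 0.15.
P(Y = 10) = (1−p)^9 · p = 0.23162 · 0.15 = 0.03474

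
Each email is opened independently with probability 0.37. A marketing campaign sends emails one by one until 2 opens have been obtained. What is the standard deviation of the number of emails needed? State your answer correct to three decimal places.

3.034

Y = total emails until the second success; negative binomial with r=2, p=0.37.
SD(Y) = √[r(1−p)/p²] = √(9.20380) = 3.03378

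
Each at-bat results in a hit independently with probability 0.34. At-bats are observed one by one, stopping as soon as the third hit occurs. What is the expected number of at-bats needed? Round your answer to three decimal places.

8.824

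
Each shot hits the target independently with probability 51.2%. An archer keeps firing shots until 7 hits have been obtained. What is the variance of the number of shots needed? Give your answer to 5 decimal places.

13.03101

Y = total shots until the seventh success; negative binomial with r=7, p=0.512.
Var(Y) = r(1−p)/p² = 7·0.488 / 0.512² = 13.0310059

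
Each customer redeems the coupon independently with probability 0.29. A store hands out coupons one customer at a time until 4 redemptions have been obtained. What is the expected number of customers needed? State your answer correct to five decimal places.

Y = total customers until the fourth success; negative binomial with r=4, p=0.29.
E[Y] = r / p = 4 / 0.29 = 13.7931034

13.79310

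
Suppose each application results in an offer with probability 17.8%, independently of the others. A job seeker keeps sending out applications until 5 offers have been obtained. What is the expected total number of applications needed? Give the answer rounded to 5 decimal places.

Y = total applications until the fifth success; negative binomial with r=5, p=0.178.
E[Y] = r / p = 5 / 0.178 = 28.0898876

28.08989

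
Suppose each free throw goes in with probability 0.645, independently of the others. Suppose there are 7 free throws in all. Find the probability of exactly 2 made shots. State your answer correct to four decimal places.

X ~ Binomial(n=7, p=0.645).
P(X=2) = C(7,2) · p^2 · (1−p)^5
= 21 · 0.41602 · 0.0056382 = 0.049258

0.0493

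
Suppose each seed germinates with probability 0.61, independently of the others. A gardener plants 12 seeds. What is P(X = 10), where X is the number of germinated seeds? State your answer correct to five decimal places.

0.07161

X ~ Binomial(n=12, p=0.61).
P(X=10) = C(12,10) · p^10 · (1−p)^2
= 66 · 0.0071334 · 0.1521 = 0.0716096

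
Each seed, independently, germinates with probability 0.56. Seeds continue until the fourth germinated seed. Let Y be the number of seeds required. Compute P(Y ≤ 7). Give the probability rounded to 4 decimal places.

0.6294

Finishing within 7 seeds ⇔ at least 4 successes in the first 7. With X ~ Binomial(7, 0.56), P(Y ≤ 7) = 1 − P(X ≤ 3).
  k=0: C(7,0)·0.56^0·0.44^7 = 0.003193
  k=1: C(7,1)·0.56^1·0.44^6 = 0.028445
  k=2: C(7,2)·0.56^2·0.44^5 = 0.108607
  k=3: C(7,3)·0.56^3·0.44^4 = 0.230379
1 − 0.370624 = 0.629376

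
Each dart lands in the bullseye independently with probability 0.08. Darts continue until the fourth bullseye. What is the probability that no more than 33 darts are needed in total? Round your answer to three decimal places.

0.269

Finishing within 33 darts ⇔ at least 4 successes in the first 33. With X ~ Binomial(33, 0.08), P(Y ≤ 33) = 1 − P(X ≤ 3).
  k=0: C(33,0)·0.08^0·0.92^33 = 0.06383
  k=1: C(33,1)·0.08^1·0.92^32 = 0.18315
  k=2: C(33,2)·0.08^2·0.92^31 = 0.25482
  k=3: C(33,3)·0.08^3·0.92^30 = 0.22897
1 − 0.73077 = 0.26923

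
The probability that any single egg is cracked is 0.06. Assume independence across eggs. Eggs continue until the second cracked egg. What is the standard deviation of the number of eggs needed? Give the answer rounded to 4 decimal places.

Y = total eggs until the second success; negative binomial with r=2, p=0.06.
SD(Y) = √[r(1−p)/p²] = √(522.222222) = 22.852182

22.8522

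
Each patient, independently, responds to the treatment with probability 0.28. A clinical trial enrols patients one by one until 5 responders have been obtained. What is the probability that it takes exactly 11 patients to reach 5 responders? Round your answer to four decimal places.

0.0504

Y = trial on which the fifth success occurs; negative binomial, r=5, p=0.28.
P(Y=11) = C(10,4) · p^5 · (1−p)^6
= 210 · 0.001721 · 0.13931 = 0.050351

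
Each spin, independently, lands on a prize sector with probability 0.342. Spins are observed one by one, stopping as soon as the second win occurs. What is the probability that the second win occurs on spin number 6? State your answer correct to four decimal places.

0.1096

Y = trial on which the second success occurs; negative binomial, r=2, p=0.342.
P(Y=6) = C(5,1) · p^2 · (1−p)^4
= 5 · 0.11696 · 0.18746 = 0.109629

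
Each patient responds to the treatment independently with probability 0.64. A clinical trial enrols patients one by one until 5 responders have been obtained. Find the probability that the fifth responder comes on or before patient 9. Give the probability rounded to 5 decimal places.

0.81096

Finishing within 9 patients ⇔ at least 5 successes in the first 9. With X ~ Binomial(9, 0.64), P(Y ≤ 9) = 1 − P(X ≤ 4).
  k=0: C(9,0)·0.64^0·0.36^9 = 0.0001016
  k=1: C(9,1)·0.64^1·0.36^8 = 0.0016250
  k=2: C(9,2)·0.64^2·0.36^7 = 0.0115553
  k=3: C(9,3)·0.64^3·0.36^6 = 0.0479330
  k=4: C(9,4)·0.64^4·0.36^5 = 0.1278212
1 − 0.1890360 = 0.8109640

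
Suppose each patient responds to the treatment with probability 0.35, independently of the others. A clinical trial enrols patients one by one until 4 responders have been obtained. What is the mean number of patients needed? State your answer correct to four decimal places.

11.4286

Y = total patients until the fourth success; negative binomial with r=4, p=0.35.
E[Y] = r / p = 4 / 0.35 = 11.428571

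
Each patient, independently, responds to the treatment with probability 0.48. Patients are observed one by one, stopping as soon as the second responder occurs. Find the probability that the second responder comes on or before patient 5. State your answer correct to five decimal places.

0.78650

Finishing within 5 patients ⇔ at least 2 successes in the first 5. With X ~ Binomial(5, 0.48), P(Y ≤ 5) = 1 − P(X ≤ 1).
  k=0: C(5,0)·0.48^0·0.52^5 = 0.0380204
  k=1: C(5,1)·0.48^1·0.52^4 = 0.1754788
1 − 0.2134992 = 0.7865008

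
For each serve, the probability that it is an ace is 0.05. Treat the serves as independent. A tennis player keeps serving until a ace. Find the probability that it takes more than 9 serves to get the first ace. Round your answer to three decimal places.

0.630

Y = number of serves to the first success; geometric, p = 0.05.
P(Y > 9) = P(first 9 all fail) = (1−p)^9 = 0.63025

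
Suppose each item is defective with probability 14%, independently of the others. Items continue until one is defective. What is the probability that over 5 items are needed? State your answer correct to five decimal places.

Y = number of items to the first success; geometric, p = 0.14.
P(Y > 5) = P(first 5 all fail) = (1−p)^5 = 0.4704270

0.47043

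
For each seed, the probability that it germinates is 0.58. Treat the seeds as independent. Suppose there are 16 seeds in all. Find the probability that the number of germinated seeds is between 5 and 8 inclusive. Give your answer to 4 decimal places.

0.3349

X ~ Binomial(16, 0.58); P(5 ≤ X ≤ 8) = Σ C(16,k) p^k (1−p)^(16−k) over k:
  k=5: C(16,5)·0.58^5·0.42^11 = 0.020567
  k=6: C(16,6)·0.58^6·0.42^10 = 0.052070
  k=7: C(16,7)·0.58^7·0.42^9 = 0.102723
  k=8: C(16,8)·0.58^8·0.42^8 = 0.159587
Total = 0.334946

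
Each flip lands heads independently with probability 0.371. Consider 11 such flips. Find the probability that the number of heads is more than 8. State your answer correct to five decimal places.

0.00326

X ~ Binomial(11, 0.371); P(X ≥ 9) = Σ C(11,k) p^k (1−p)^(11−k) over k:
  k=9: C(11,9)·0.371^9·0.629^2 = 0.0028975
  k=10: C(11,10)·0.371^10·0.629^1 = 0.0003418
  k=11: C(11,11)·0.371^11·0.629^0 = 0.0000183
Total = 0.0032577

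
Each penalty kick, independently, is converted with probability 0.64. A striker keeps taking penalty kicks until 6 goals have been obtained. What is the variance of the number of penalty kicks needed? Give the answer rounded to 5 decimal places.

5.27344

Y = total penalty kicks until the sixth success; negative binomial with r=6, p=0.64.
Var(Y) = r(1−p)/p² = 6·0.36 / 0.64² = 5.2734375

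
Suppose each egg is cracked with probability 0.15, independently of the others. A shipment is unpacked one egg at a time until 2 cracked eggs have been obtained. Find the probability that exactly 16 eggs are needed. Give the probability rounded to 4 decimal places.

0.0347

Y = trial on which the second success occurs; negative binomial, r=2, p=0.15.
P(Y=16) = C(15,1) · p^2 · (1−p)^14
= 15 · 0.0225 · 0.10277 = 0.034685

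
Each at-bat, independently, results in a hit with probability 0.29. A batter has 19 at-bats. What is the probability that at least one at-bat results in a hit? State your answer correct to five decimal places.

0.99851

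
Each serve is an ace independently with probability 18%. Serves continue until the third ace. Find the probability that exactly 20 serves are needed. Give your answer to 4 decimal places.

0.0342

Y = trial on which the third success occurs; negative binomial, r=3, p=0.18.
P(Y=20) = C(19,2) · p^3 · (1−p)^17
= 171 · 0.005832 · 0.034264 = 0.034170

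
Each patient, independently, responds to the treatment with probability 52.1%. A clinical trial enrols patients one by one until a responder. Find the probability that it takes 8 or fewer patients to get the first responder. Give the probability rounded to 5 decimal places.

0.99723

Y = number of patients to the first success; geometric, p = 0.521.
P(Y ≤ 8) = 1 − (1−p)^8 = 1 − 0.0027713 = 0.9972287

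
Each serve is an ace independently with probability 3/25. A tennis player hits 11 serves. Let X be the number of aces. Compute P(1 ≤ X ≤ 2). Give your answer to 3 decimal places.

X ~ Binomial(11, 0.12); P(1 ≤ X ≤ 2) = Σ C(11,k) p^k (1−p)^(11−k) over k:
  k=1: C(11,1)·0.12^1·0.88^10 = 0.36762
  k=2: C(11,2)·0.12^2·0.88^9 = 0.25065
Total = 0.61827

0.618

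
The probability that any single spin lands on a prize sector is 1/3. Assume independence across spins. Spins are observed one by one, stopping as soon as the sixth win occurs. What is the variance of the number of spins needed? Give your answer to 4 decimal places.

36.0000

Y = total spins until the sixth success; negative binomial with r=6, p=0.333333.
Var(Y) = r(1−p)/p² = 6·0.666667 / 0.333333² = 36.000000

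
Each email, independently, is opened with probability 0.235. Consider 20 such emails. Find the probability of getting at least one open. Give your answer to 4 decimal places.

0.9953

P(at least one) = 1 − P(none) = 1 − (1 − 0.235)^20
= 1 − 0.004712 = 0.995288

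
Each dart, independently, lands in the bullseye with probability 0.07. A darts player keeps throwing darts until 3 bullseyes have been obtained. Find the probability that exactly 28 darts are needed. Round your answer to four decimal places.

Y = trial on which the third success occurs; negative binomial, r=3, p=0.07.
P(Y=28) = C(27,2) · p^3 · (1−p)^25
= 351 · 0.000343 · 0.16296 = 0.019619

0.0196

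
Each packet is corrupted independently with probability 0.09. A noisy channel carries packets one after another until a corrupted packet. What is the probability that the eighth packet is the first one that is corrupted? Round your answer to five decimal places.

0.04651

Geometric (trials to first success), p = 0.09.
P(Y = 8) = (1−p)^7 · p = 0.51676 · 0.09 = 0.0465085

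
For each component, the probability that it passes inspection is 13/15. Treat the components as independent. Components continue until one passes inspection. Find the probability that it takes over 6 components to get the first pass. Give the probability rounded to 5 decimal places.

0.00001

Y = number of components to the first success; geometric, p = 0.866667.
P(Y > 6) = P(first 6 all fail) = (1−p)^6 = 0.0000056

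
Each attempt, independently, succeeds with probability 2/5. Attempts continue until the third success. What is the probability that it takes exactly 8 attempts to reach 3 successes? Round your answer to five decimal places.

Y = trial on which the third success occurs; negative binomial, r=3, p=0.40.
P(Y=8) = C(7,2) · p^3 · (1−p)^5
= 21 · 0.064 · 0.07776 = 0.1045094

0.10451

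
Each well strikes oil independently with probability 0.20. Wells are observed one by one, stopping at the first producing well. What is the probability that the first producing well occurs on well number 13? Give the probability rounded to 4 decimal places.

0.0137

Geometric (trials to first success), p = 0.20.
P(Y = 13) = (1−p)^12 · p = 0.068719 · 0.20 = 0.013744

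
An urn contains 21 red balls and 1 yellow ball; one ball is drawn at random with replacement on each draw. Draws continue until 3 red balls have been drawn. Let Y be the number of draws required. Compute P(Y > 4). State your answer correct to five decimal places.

Needing more than 4 draws ⇔ fewer than 3 successes in the first 4. With X ~ Binomial(4, 0.954545), P(Y > 4) = P(X ≤ 2).
  k=0: C(4,0)·0.954545^0·0.045455^4 = 0.0000043
  k=1: C(4,1)·0.954545^1·0.045455^3 = 0.0003586
  k=2: C(4,2)·0.954545^2·0.045455^2 = 0.0112953
P(X ≤ 2) = 0.0116582

0.01166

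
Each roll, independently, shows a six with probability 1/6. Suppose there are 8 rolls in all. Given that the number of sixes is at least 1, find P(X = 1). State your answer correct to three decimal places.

0.485

X ~ Binomial(8, 0.166667). Want P(X=1 | X≥1) = P(X=1) / P(X≥1).
P(X=1) = C(8,1)·0.166667^1·0.833333^7 = 0.37211
P(X≥1) = 1 − 0.23257 = 0.76743
Ratio = 0.37211 / 0.76743 = 0.48488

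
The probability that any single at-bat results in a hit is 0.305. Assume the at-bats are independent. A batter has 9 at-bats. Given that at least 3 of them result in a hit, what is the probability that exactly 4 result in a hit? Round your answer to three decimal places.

0.321

X ~ Binomial(9, 0.305). Want P(X=4 | X≥3) = P(X=4) / P(X≥3).
P(X=4) = C(9,4)·0.305^4·0.695^5 = 0.17680
P(X≥3) = 1 − 0.03783 − 0.14942 − 0.26230 = 0.55045
Ratio = 0.17680 / 0.55045 = 0.32120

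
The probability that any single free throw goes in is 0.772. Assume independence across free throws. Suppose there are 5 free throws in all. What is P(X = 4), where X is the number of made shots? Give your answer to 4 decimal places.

0.4049

X ~ Binomial(n=5, p=0.772).
P(X=4) = C(5,4) · p^4 · (1−p)^1
= 5 · 0.3552 · 0.228 = 0.404924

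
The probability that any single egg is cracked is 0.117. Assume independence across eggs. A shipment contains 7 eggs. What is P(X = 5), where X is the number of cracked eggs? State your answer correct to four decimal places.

X ~ Binomial(n=7, p=0.117).
P(X=5) = C(7,5) · p^5 · (1−p)^2
= 21 · 2.1924e-05 · 0.77969 = 0.000359

0.0004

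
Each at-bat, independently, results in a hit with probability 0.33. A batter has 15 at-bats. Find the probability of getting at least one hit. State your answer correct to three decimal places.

0.998

P(at least one) = 1 − P(none) = 1 − (1 − 0.33)^15
= 1 − 0.00246 = 0.99754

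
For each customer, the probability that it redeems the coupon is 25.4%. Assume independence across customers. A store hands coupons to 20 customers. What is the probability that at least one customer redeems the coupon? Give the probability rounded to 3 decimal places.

0.997

P(at least one) = 1 − P(none) = 1 − (1 − 0.254)^20
= 1 − 0.00285 = 0.99715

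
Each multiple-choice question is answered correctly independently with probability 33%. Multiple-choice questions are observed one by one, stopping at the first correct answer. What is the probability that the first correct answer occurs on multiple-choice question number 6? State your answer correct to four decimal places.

0.0446

Geometric (trials to first success), p = 0.33.
P(Y = 6) = (1−p)^5 · p = 0.13501 · 0.33 = 0.044554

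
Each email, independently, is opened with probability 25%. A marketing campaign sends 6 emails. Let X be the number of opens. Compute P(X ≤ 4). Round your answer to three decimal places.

0.995

X ~ Binomial(6, 0.25); P(X ≤ 4) = Σ C(6,k) p^k (1−p)^(6−k) over k:
  k=0: C(6,0)·0.25^0·0.75^6 = 0.17798
  k=1: C(6,1)·0.25^1·0.75^5 = 0.35596
  k=2: C(6,2)·0.25^2·0.75^4 = 0.29663
  k=3: C(6,3)·0.25^3·0.75^3 = 0.13184
  k=4: C(6,4)·0.25^4·0.75^2 = 0.03296
Total = 0.99536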